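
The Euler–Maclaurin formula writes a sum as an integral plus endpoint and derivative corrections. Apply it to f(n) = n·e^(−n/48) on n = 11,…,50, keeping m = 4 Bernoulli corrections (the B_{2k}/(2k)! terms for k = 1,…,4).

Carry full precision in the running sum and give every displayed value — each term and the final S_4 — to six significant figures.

The integral term ∫_11^50 x·e^(−x/48) dx = 592.113.
Endpoint term: (f(11) + f(50))/2 = (8.74716 + 17.6433)/2 = 13.1952.
So far: 605.308.
k=1: B_{2}/(2)! × [f^{(1)}(50) − f^{(1)}(11)] = 1/12 × (-0.0147028 − 0.612964) = -0.0523055.
Running total after k=1: 605.256.
k=2: B_{4}/(4)! × [f^{(3)}(50) − f^{(3)}(11)] = −1/720 × (0.000299926 − 0.000956318) = 9.11655e-07.
Running total after k=2: 605.256.
k=3: B_{6}/(6)! × [f^{(5)}(50) − f^{(5)}(11)] = 1/30240 × (2.63122e-07 − 7.14667e-07) = -1.49320e-11.
Running total after k=3: 605.256.
k=4: B_{8}/(8)! × [f^{(7)}(50) − f^{(7)}(11)] = −1/1209600 × (1.71905e-10 − 4.40219e-10) = 2.21821e-16.

S_4 ≈ 605.256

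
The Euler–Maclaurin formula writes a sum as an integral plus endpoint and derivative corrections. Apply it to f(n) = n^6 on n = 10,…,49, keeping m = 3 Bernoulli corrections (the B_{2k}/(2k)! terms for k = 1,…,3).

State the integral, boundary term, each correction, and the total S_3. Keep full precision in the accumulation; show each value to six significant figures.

S_3 ≈ 1.03950e+11

The integral term ∫_10^49 x^6 dx = 9.68876e+10.
½[f(10) + f(49)] = ½[1.00000e+06 + 1.38413e+10] = 6.92114e+09.
Integral + boundary = 1.03809e+11.
Order-1 term: 1/12 · (1.69485e+09 − 600000) = 1.41188e+08.
Running total after k=1: 1.03950e+11.
Order-2 term: −1/720 · (1.41179e+07 − 120000) = -19441.5.
Running total after k=2: 1.03950e+11.
Order-3 term: 1/30240 · (35280.0 − 7200.00) = 0.928571.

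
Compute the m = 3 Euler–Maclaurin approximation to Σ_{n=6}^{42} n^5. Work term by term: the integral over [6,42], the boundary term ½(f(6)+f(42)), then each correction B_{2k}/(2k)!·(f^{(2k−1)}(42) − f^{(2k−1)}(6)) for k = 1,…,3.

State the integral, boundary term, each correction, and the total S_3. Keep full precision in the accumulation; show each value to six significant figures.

Integral: ∫_6^42 x^5 dx = 9.14831e+08.
Boundary: ½(f(6) + f(42)) = ½(7776.00 + 1.30691e+08) = 6.53495e+07.
So far: 9.80180e+08.
Order-1 term: 1/12 · (1.55585e+07 − 6480.00) = 1.29600e+06.
After k=1: 9.81476e+08.
Order-2 term: −1/720 · (105840 − 2160.00) = -144.000.
After k=2: 9.81476e+08.
Order-3 term: 1/30240 · (120.000 − 120.000) = 0.00000.

S_3 ≈ 9.81476e+08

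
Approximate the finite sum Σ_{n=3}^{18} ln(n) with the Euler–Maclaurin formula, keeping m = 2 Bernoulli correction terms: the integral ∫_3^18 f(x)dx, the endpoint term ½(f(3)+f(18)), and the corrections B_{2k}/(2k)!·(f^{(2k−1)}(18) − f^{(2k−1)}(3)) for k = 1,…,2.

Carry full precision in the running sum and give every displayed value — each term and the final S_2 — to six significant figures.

∫_3^18 ln(x) dx evaluates to 33.7309.
Endpoint term: (f(3) + f(18))/2 = (1.09861 + 2.89037)/2 = 1.99449.
So far: 35.7253.
Correction k=1: B_{2}/2! · (f^{(1)}(18) − f^{(1)}(3)) = 1/12 · (0.0555556 − 0.333333) = -0.0231481.
After k=1: 35.7022.
Correction k=2: B_{4}/4! · (f^{(3)}(18) − f^{(3)}(3)) = −1/720 · (0.000342936 − 0.0740741) = 0.000102404.

S_2 ≈ 35.7023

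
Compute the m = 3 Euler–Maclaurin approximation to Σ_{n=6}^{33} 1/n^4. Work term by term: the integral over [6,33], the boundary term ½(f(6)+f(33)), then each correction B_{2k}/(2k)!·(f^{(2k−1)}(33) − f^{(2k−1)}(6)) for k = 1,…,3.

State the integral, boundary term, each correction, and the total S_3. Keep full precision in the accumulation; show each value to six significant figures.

S_3 ≈ 0.00196244

Integral: ∫_6^33 1/x^4 dx = 0.00153393.
Boundary: ½(f(6) + f(33)) = ½(0.000771605 + 8.43226e-07) = 0.000386224.
So far: 0.00192016.
k=1: B_{2}/(2)! × [f^{(1)}(33) − f^{(1)}(6)] = 1/12 × (-1.02209e-07 − (-0.000514403)) = 4.28584e-05.
After k=1: 0.00196302.
k=2: B_{4}/(4)! × [f^{(3)}(33) − f^{(3)}(6)] = −1/720 × (-2.81568e-09 − (-0.000428669)) = -5.95370e-07.
After k=2: 0.00196242.
k=3: B_{6}/(6)! × [f^{(5)}(33) − f^{(5)}(6)] = 1/30240 × (-1.44792e-10 − (-0.000666819)) = 2.20509e-08.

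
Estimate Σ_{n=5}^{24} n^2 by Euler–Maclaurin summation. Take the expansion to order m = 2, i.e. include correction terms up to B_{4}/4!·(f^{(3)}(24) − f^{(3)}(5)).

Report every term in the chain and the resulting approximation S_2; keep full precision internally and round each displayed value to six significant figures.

S_2 ≈ 4870.00

The integral term ∫_5^24 x^2 dx = 4566.33.
Endpoint term: (f(5) + f(24))/2 = (25.0000 + 576.000)/2 = 300.500.
Running total after boundary: 4866.83.
k=1: B_{2}/(2)! × [f^{(1)}(24) − f^{(1)}(5)] = 1/12 × (48.0000 − 10.0000) = 3.16667.
Running total after k=1: 4870.00.
k=2: B_{4}/(4)! × [f^{(3)}(24) − f^{(3)}(5)] = −1/720 × (0.00000 − 0.00000) = 0.00000.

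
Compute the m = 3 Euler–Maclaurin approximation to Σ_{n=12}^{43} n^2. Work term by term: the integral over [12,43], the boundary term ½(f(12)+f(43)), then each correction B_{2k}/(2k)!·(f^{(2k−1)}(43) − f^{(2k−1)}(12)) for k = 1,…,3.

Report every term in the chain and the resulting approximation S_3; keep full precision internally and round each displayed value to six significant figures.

The integral term ∫_12^43 x^2 dx = 25926.3.
½[f(12) + f(43)] = ½[144.000 + 1849.00] = 996.500.
So far: 26922.8.
k=1: B_{2}/(2)! × [f^{(1)}(43) − f^{(1)}(12)] = 1/12 × (86.0000 − 24.0000) = 5.16667.
Partial sum through k=1: 26928.0.
k=2: B_{4}/(4)! × [f^{(3)}(43) − f^{(3)}(12)] = −1/720 × (0.00000 − 0.00000) = 0.00000.
Partial sum through k=2: 26928.0.
k=3: B_{6}/(6)! × [f^{(5)}(43) − f^{(5)}(12)] = 1/30240 × (0.00000 − 0.00000) = 0.00000.

S_3 ≈ 26928.0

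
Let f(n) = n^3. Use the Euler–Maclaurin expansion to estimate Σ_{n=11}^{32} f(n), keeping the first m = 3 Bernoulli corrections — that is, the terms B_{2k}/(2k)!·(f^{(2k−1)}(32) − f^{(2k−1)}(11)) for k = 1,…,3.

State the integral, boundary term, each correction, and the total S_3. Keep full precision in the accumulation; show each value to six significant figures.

S_3 ≈ 275759

Integral: ∫_11^32 x^3 dx = 258484.
½[f(11) + f(32)] = ½[1331.00 + 32768.0] = 17049.5.
Running total after boundary: 275533.
Correction k=1: B_{2}/2! · (f^{(1)}(32) − f^{(1)}(11)) = 1/12 · (3072.00 − 363.000) = 225.750.
Partial sum through k=1: 275759.
Correction k=2: B_{4}/4! · (f^{(3)}(32) − f^{(3)}(11)) = −1/720 · (6.00000 − 6.00000) = 0.00000.
Partial sum through k=2: 275759.
Correction k=3: B_{6}/6! · (f^{(5)}(32) − f^{(5)}(11)) = 1/30240 · (0.00000 − 0.00000) = 0.00000.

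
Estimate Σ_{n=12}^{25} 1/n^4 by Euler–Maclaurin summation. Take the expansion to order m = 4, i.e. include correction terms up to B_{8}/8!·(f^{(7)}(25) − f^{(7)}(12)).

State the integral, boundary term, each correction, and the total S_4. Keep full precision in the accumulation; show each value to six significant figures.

Integral: ∫_12^25 1/x^4 dx = 0.000171568.
Boundary: ½(f(12) + f(25)) = ½(4.82253e-05 + 2.56000e-06) = 2.53927e-05.
Running total after boundary: 0.000196961.
Order-1 term: 1/12 · (-4.09600e-07 − (-1.60751e-05)) = 1.30546e-06.
Running total after k=1: 0.000198266.
Order-2 term: −1/720 · (-1.96608e-08 − (-3.34898e-06)) = -4.62405e-09.
Running total after k=2: 0.000198261.
Order-3 term: 1/30240 · (-1.76161e-09 − (-1.30238e-06)) = 4.30099e-11.
Running total after k=3: 0.000198261.
Order-4 term: −1/1209600 · (-2.53672e-10 − (-8.13988e-07)) = -6.72730e-13.

S_4 ≈ 0.000198261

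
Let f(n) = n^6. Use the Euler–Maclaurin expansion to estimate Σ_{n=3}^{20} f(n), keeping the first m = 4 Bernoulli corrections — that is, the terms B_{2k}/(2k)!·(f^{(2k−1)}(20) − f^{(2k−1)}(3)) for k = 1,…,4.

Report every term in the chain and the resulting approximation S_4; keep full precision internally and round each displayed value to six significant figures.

Integral: ∫_3^20 x^6 dx = 1.82857e+08.
Endpoint term: (f(3) + f(20))/2 = (729.000 + 6.40000e+07)/2 = 3.20004e+07.
Integral + boundary = 2.14857e+08.
Order-1 term: 1/12 · (1.92000e+07 − 1458.00) = 1.59988e+06.
After k=1: 2.16457e+08.
Order-2 term: −1/720 · (960000 − 3240.00) = -1328.83.
After k=2: 2.16456e+08.
Order-3 term: 1/30240 · (14400.0 − 2160.00) = 0.404762.
After k=3: 2.16456e+08.
Order-4 term: −1/1209600 · (0.00000 − 0.00000) = 0.00000.

S_4 ≈ 2.16456e+08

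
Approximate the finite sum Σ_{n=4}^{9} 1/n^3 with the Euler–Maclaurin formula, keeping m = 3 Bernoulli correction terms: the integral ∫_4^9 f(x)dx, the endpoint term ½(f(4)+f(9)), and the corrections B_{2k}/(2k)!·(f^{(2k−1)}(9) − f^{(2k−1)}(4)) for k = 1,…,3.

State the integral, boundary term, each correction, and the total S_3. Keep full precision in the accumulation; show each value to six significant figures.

Integral: ∫_4^9 1/x^3 dx = 0.0250772.
Endpoint term: (f(4) + f(9))/2 = (0.0156250 + 0.00137174)/2 = 0.00849837.
So far: 0.0335755.
k=1: B_{2}/(2)! × [f^{(1)}(9) − f^{(1)}(4)] = 1/12 × (-0.000457247 − (-0.0117188)) = 0.000938459.
Running total after k=1: 0.0345140.
k=2: B_{4}/(4)! × [f^{(3)}(9) − f^{(3)}(4)] = −1/720 × (-0.000112901 − (-0.0146484)) = -2.01882e-05.
Running total after k=2: 0.0344938.
k=3: B_{6}/(6)! × [f^{(5)}(9) − f^{(5)}(4)] = 1/30240 × (-5.85410e-05 − (-0.0384521)) = 1.26963e-06.

S_3 ≈ 0.0344951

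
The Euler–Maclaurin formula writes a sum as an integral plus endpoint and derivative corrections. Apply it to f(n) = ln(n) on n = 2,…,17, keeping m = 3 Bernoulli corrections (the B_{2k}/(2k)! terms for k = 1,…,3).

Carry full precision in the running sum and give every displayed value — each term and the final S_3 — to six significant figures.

S_3 ≈ 33.5051

Integral: ∫_2^17 ln(x) dx = 31.7783.
Endpoint term: (f(2) + f(17))/2 = (0.693147 + 2.83321)/2 = 1.76318.
So far: 33.5415.
Order-1 term: 1/12 · (0.0588235 − 0.500000) = -0.0367647.
Partial sum through k=1: 33.5047.
Order-2 term: −1/720 · (0.000407083 − 0.250000) = 0.000346657.
Partial sum through k=2: 33.5051.
Order-3 term: 1/30240 · (1.69031e-05 − 0.750000) = -2.48010e-05.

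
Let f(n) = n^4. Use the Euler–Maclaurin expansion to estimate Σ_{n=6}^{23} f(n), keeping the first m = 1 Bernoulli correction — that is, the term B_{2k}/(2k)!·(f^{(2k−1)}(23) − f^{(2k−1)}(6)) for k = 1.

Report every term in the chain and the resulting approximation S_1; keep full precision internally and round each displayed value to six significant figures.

Integral: ∫_6^23 x^4 dx = 1.28571e+06.
Boundary: ½(f(6) + f(23)) = ½(1296.00 + 279841) = 140568.
Integral + boundary = 1.42628e+06.
Correction k=1: B_{2}/2! · (f^{(1)}(23) − f^{(1)}(6)) = 1/12 · (48668.0 − 864.000) = 3983.67.

S_1 ≈ 1.43027e+06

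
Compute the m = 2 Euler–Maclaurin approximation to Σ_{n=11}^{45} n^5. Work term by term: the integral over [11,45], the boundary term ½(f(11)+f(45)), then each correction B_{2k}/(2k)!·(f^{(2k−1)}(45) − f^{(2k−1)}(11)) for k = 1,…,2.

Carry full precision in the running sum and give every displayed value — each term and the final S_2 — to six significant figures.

Integral: ∫_11^45 x^5 dx = 1.38367e+09.
½[f(11) + f(45)] = ½[161051 + 1.84528e+08] = 9.23446e+07.
Running total after boundary: 1.47601e+09.
Order-1 term: 1/12 · (2.05031e+07 − 73205.0) = 1.70249e+06.
Running total after k=1: 1.47771e+09.
Order-2 term: −1/720 · (121500 − 7260.00) = -158.667.

S_2 ≈ 1.47771e+09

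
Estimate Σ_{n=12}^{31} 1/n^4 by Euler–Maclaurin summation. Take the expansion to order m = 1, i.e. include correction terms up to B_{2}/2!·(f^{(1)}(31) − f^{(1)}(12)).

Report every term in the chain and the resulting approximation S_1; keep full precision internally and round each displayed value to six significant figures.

∫_12^31 1/x^4 dx evaluates to 0.000181712.
Boundary: ½(f(12) + f(31)) = ½(4.82253e-05 + 1.08281e-06) = 2.46541e-05.
Integral + boundary = 0.000206366.
Order-1 term: 1/12 · (-1.39718e-07 − (-1.60751e-05)) = 1.32795e-06.

S_1 ≈ 0.000207694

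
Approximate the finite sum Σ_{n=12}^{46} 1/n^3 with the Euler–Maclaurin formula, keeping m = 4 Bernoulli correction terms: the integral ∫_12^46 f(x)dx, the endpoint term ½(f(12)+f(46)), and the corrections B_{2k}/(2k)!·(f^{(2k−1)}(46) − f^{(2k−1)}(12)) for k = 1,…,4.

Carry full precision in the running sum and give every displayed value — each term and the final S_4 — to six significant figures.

S_4 ≈ 0.00354239

∫_12^46 1/x^3 dx evaluates to 0.00323593.
½[f(12) + f(46)] = ½[0.000578704 + 1.02737e-05] = 0.000294489.
So far: 0.00353042.
k=1: B_{2}/(2)! × [f^{(1)}(46) − f^{(1)}(12)] = 1/12 × (-6.70023e-07 − (-0.000144676)) = 1.20005e-05.
Running total after k=1: 0.00354242.
k=2: B_{4}/(4)! × [f^{(3)}(46) − f^{(3)}(12)] = −1/720 × (-6.33292e-09 − (-2.00939e-05)) = -2.78994e-08.
Running total after k=2: 0.00354239.
k=3: B_{6}/(6)! × [f^{(5)}(46) − f^{(5)}(12)] = 1/30240 × (-1.25701e-10 − (-5.86071e-06)) = 1.93803e-10.
Running total after k=3: 0.00354239.
k=4: B_{8}/(8)! × [f^{(7)}(46) − f^{(7)}(12)] = −1/1209600 × (-4.27715e-12 − (-2.93036e-06)) = -2.42258e-12.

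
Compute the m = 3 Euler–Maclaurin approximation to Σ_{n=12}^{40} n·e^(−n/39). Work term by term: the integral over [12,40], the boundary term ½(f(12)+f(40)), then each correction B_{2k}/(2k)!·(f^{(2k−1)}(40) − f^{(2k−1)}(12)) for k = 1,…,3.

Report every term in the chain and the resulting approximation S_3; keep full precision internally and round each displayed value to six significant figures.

The integral term ∫_12^40 x·e^(−x/39) dx = 357.453.
½[f(12) + f(40)] = ½[8.82170 + 14.3427] = 11.5822.
So far: 369.035.
Order-1 term: 1/12 · (-0.00919401 − 0.508944) = -0.0431782.
After k=1: 368.992.
Order-2 term: −1/720 · (0.000465443 − 0.00130127) = 1.16087e-06.
After k=2: 368.992.
Order-3 term: 1/30240 · (6.15997e-07 − 1.49107e-06) = -2.89377e-11.

S_3 ≈ 368.992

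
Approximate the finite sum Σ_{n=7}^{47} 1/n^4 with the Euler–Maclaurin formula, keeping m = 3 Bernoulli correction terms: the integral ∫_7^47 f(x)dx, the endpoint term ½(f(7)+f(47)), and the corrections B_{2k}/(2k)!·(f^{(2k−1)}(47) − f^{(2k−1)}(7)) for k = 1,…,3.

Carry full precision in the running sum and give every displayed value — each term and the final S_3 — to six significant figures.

∫_7^47 1/x^4 dx evaluates to 0.000968607.
Boundary: ½(f(7) + f(47)) = ½(0.000416493 + 2.04931e-07) = 0.000208349.
Integral + boundary = 0.00117696.
Order-1 term: 1/12 · (-1.74410e-08 − (-0.000237996)) = 1.98316e-05.
Partial sum through k=1: 0.00119679.
Order-2 term: −1/720 · (-2.36862e-10 − (-0.000145712)) = -2.02377e-07.
Partial sum through k=2: 0.00119658.
Order-3 term: 1/30240 · (-6.00466e-12 − (-0.000166528)) = 5.50687e-09.

S_3 ≈ 0.00119659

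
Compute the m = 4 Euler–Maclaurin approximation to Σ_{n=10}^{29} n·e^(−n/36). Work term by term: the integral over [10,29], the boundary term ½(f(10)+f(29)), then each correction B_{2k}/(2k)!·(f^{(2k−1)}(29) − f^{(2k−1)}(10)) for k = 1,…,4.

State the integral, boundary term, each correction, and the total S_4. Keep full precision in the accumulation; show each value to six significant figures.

The integral term ∫_10^29 x·e^(−x/36) dx = 208.758.
Boundary: ½(f(10) + f(29)) = ½(7.57465 + 12.9583) = 10.2665.
Integral + boundary = 219.024.
Correction k=1: B_{2}/2! · (f^{(1)}(29) − f^{(1)}(10)) = 1/12 · (0.0868855 − 0.547058) = -0.0383477.
After k=1: 218.986.
Correction k=2: B_{4}/4! · (f^{(3)}(29) − f^{(3)}(10)) = −1/720 · (0.000756609 − 0.00159104) = 1.15893e-06.
After k=2: 218.986.
Correction k=3: B_{6}/6! · (f^{(5)}(29) − f^{(5)}(10)) = 1/30240 · (1.11588e-06 − 2.12961e-06) = -3.35228e-11.
After k=3: 218.986.
Correction k=4: B_{8}/8! · (f^{(7)}(29) − f^{(7)}(10)) = −1/1209600 · (1.27157e-09 − 2.33916e-09) = 8.82603e-16.

S_4 ≈ 218.986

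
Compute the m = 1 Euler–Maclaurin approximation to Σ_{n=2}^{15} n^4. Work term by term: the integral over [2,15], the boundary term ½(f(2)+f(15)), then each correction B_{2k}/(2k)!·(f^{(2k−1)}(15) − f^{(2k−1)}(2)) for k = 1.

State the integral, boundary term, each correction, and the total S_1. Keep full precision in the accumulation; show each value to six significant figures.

Integral: ∫_2^15 x^4 dx = 151869.
Endpoint term: (f(2) + f(15))/2 = (16.0000 + 50625.0)/2 = 25320.5.
Integral + boundary = 177189.
Order-1 term: 1/12 · (13500.0 − 32.0000) = 1122.33.

S_1 ≈ 178311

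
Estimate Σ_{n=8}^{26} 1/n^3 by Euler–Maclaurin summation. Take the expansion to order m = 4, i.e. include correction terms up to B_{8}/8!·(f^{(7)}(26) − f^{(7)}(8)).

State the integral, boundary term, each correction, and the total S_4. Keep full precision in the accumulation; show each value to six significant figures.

Integral: ∫_8^26 1/x^3 dx = 0.00707286.
Boundary: ½(f(8) + f(26)) = ½(0.00195312 + 5.68958e-05) = 0.00100501.
So far: 0.00807787.
Order-1 term: 1/12 · (-6.56490e-06 − (-0.000732422)) = 6.04881e-05.
Partial sum through k=1: 0.00813835.
Order-2 term: −1/720 · (-1.94228e-07 − (-0.000228882)) = -3.17622e-07.
Partial sum through k=2: 0.00813804.
Order-3 term: 1/30240 · (-1.20674e-08 − (-0.000150204)) = 4.96665e-09.
Partial sum through k=3: 0.00813804.
Order-4 term: −1/1209600 · (-1.28529e-09 − (-0.000168979)) = -1.39697e-10.

S_4 ≈ 0.00813804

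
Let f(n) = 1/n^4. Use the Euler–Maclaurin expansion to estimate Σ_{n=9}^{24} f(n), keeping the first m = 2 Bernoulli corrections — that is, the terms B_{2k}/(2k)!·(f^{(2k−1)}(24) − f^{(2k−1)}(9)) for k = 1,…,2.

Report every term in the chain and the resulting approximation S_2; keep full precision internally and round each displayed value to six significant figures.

S_2 ≈ 0.000516418

Integral: ∫_9^24 1/x^4 dx = 0.000433135.
½[f(9) + f(24)] = ½[0.000152416 + 3.01408e-06] = 7.77149e-05.
Integral + boundary = 0.000510850.
Order-1 term: 1/12 · (-5.02347e-07 − (-6.77404e-05)) = 5.60317e-06.
After k=1: 0.000516453.
Order-2 term: −1/720 · (-2.61639e-08 − (-2.50890e-05)) = -3.48095e-08.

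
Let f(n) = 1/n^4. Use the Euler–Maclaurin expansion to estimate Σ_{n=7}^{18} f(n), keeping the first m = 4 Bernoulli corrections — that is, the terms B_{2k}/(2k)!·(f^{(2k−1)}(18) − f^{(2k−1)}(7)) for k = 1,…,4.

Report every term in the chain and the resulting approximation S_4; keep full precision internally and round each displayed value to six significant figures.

Integral: ∫_7^18 1/x^4 dx = 0.000914661.
Endpoint term: (f(7) + f(18))/2 = (0.000416493 + 9.52599e-06)/2 = 0.000213010.
So far: 0.00112767.
k=1: B_{2}/(2)! × [f^{(1)}(18) − f^{(1)}(7)] = 1/12 × (-2.11689e-06 − (-0.000237996)) = 1.96566e-05.
After k=1: 0.00114733.
k=2: B_{4}/(4)! × [f^{(3)}(18) − f^{(3)}(7)] = −1/720 × (-1.96008e-07 − (-0.000145712)) = -2.02105e-07.
After k=2: 0.00114713.
k=3: B_{6}/(6)! × [f^{(5)}(18) − f^{(5)}(7)] = 1/30240 × (-3.38779e-08 − (-0.000166528)) = 5.50575e-09.
After k=3: 0.00114713.
k=4: B_{8}/(8)! × [f^{(7)}(18) − f^{(7)}(7)] = −1/1209600 × (-9.41053e-09 − (-0.000305868)) = -2.52859e-10.

S_4 ≈ 0.00114713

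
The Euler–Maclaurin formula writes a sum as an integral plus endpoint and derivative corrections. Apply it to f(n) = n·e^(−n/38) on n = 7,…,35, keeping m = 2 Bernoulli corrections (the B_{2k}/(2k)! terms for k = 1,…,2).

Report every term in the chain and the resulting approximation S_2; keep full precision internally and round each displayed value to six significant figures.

S_2 ≈ 327.806

Integral: ∫_7^35 x·e^(−x/38) dx = 317.982.
Boundary: ½(f(7) + f(35)) = ½(5.82232 + 13.9335) = 9.87791.
Running total after boundary: 327.860.
Order-1 term: 1/12 · (0.0314289 − 0.678542) = -0.0539261.
Partial sum through k=1: 327.806.
Order-2 term: −1/720 · (0.000573150 − 0.00162193) = 1.45664e-06.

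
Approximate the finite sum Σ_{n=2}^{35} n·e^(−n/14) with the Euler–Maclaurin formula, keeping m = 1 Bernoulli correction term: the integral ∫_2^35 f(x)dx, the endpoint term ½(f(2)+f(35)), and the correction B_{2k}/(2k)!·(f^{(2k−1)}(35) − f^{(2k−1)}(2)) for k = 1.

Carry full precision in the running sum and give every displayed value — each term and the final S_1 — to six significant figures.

S_1 ≈ 140.102

Integral: ∫_2^35 x·e^(−x/14) dx = 137.870.
Boundary: ½(f(2) + f(35)) = ½(1.73376 + 2.87297) = 2.30337.
Integral + boundary = 140.174.
Correction k=1: B_{2}/2! · (f^{(1)}(35) − f^{(1)}(2)) = 1/12 · (-0.123127 − 0.743038) = -0.0721805.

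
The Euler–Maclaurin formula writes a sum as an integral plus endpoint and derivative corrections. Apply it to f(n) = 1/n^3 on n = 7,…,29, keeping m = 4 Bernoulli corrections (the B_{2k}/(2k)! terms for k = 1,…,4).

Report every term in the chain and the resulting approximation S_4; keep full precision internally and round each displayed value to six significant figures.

The integral term ∫_7^29 1/x^3 dx = 0.00960955.
Endpoint term: (f(7) + f(29))/2 = (0.00291545 + 4.10021e-05)/2 = 0.00147823.
Running total after boundary: 0.0110878.
k=1: B_{2}/(2)! × [f^{(1)}(29) − f^{(1)}(7)] = 1/12 × (-4.24160e-06 − (-0.00124948)) = 0.000103770.
Running total after k=1: 0.0111915.
k=2: B_{4}/(4)! × [f^{(3)}(29) − f^{(3)}(7)] = −1/720 × (-1.00870e-07 − (-0.000509992)) = -7.08182e-07.
Running total after k=2: 0.0111908.
k=3: B_{6}/(6)! × [f^{(5)}(29) − f^{(5)}(7)] = 1/30240 × (-5.03752e-09 − (-0.000437136)) = 1.44554e-08.
Running total after k=3: 0.0111909.
k=4: B_{8}/(8)! × [f^{(7)}(29) − f^{(7)}(7)] = −1/1209600 × (-4.31274e-10 − (-0.000642322)) = -5.31020e-10.

S_4 ≈ 0.0111909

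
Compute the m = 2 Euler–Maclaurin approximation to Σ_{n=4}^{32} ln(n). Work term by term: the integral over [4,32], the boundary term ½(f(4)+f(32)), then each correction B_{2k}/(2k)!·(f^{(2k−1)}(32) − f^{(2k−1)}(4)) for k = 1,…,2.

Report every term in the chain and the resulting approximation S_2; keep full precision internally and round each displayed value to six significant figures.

Integral: ∫_4^32 ln(x) dx = 77.3584.
½[f(4) + f(32)] = ½[1.38629 + 3.46574] = 2.42602.
So far: 79.7844.
k=1: B_{2}/(2)! × [f^{(1)}(32) − f^{(1)}(4)] = 1/12 × (0.0312500 − 0.250000) = -0.0182292.
Partial sum through k=1: 79.7662.
k=2: B_{4}/(4)! × [f^{(3)}(32) − f^{(3)}(4)] = −1/720 × (6.10352e-05 − 0.0312500) = 4.33180e-05.

S_2 ≈ 79.7662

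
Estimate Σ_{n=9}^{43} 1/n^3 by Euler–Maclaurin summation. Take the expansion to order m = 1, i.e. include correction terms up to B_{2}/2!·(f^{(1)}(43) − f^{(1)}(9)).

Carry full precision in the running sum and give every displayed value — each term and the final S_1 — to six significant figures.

S_1 ≈ 0.00663261

Integral: ∫_9^43 1/x^3 dx = 0.00590242.
Boundary: ½(f(9) + f(43)) = ½(0.00137174 + 1.25775e-05) = 0.000692160.
Running total after boundary: 0.00659458.
k=1: B_{2}/(2)! × [f^{(1)}(43) − f^{(1)}(9)] = 1/12 × (-8.77501e-07 − (-0.000457247)) = 3.80308e-05.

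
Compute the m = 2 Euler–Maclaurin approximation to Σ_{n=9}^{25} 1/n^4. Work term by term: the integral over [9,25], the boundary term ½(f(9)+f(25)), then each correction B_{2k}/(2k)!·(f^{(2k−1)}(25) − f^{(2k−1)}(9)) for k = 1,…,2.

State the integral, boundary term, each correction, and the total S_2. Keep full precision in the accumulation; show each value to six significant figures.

The integral term ∫_9^25 1/x^4 dx = 0.000435914.
Endpoint term: (f(9) + f(25))/2 = (0.000152416 + 2.56000e-06)/2 = 7.74879e-05.
So far: 0.000513402.
Order-1 term: 1/12 · (-4.09600e-07 − (-6.77404e-05)) = 5.61090e-06.
After k=1: 0.000519013.
Order-2 term: −1/720 · (-1.96608e-08 − (-2.50890e-05)) = -3.48186e-08.

S_2 ≈ 0.000518978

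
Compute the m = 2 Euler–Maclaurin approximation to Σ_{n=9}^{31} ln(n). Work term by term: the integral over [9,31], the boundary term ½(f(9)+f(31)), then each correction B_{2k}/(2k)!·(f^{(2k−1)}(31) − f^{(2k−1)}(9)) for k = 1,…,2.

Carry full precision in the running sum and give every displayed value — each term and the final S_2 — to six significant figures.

Integral: ∫_9^31 ln(x) dx = 64.6786.
½[f(9) + f(31)] = ½[2.19722 + 3.43399] = 2.81561.
So far: 67.4942.
Correction k=1: B_{2}/2! · (f^{(1)}(31) − f^{(1)}(9)) = 1/12 · (0.0322581 − 0.111111) = -0.00657109.
Running total after k=1: 67.4876.
Correction k=2: B_{4}/4! · (f^{(3)}(31) − f^{(3)}(9)) = −1/720 · (6.71344e-05 − 0.00274348) = 3.71715e-06.

S_2 ≈ 67.4876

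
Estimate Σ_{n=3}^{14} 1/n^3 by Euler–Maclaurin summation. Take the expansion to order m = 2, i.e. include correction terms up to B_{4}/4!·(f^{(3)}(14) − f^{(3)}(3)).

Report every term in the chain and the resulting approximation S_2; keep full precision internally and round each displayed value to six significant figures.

Integral: ∫_3^14 1/x^3 dx = 0.0530045.
½[f(3) + f(14)] = ½[0.0370370 + 0.000364431] = 0.0187007.
Running total after boundary: 0.0717053.
Order-1 term: 1/12 · (-7.80925e-05 − (-0.0370370)) = 0.00307991.
After k=1: 0.0747852.
Order-2 term: −1/720 · (-7.96862e-06 − (-0.0823045)) = -0.000114301.

S_2 ≈ 0.0746709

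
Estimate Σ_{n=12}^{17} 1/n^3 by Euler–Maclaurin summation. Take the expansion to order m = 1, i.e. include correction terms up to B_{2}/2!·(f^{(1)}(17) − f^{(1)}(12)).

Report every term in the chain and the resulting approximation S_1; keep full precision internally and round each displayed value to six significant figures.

S_1 ≈ 0.00214230

Integral: ∫_12^17 1/x^3 dx = 0.00174212.
Boundary: ½(f(12) + f(17)) = ½(0.000578704 + 0.000203542) = 0.000391123.
Running total after boundary: 0.00213324.
Order-1 term: 1/12 · (-3.59191e-05 − (-0.000144676)) = 9.06307e-06.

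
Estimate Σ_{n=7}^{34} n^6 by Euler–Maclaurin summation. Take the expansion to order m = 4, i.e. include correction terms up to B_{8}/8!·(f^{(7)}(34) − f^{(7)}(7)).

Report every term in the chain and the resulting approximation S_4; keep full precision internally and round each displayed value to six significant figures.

∫_7^34 x^6 dx evaluates to 7.50322e+09.
Boundary: ½(f(7) + f(34)) = ½(117649 + 1.54480e+09) = 7.72461e+08.
Integral + boundary = 8.27568e+09.
Correction k=1: B_{2}/2! · (f^{(1)}(34) − f^{(1)}(7)) = 1/12 · (2.72613e+08 − 100842) = 2.27093e+07.
After k=1: 8.29839e+09.
Correction k=2: B_{4}/4! · (f^{(3)}(34) − f^{(3)}(7)) = −1/720 · (4.71648e+06 − 41160.0) = -6493.50.
After k=2: 8.29838e+09.
Correction k=3: B_{6}/6! · (f^{(5)}(34) − f^{(5)}(7)) = 1/30240 · (24480.0 − 5040.00) = 0.642857.
After k=3: 8.29838e+09.
Correction k=4: B_{8}/8! · (f^{(7)}(34) − f^{(7)}(7)) = −1/1209600 · (0.00000 − 0.00000) = 0.00000.

S_4 ≈ 8.29838e+09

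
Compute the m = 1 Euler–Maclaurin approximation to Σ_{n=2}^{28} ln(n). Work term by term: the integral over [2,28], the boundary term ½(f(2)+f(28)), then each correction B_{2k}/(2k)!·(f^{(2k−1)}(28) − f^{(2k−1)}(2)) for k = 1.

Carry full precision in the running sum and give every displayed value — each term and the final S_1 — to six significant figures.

S_1 ≈ 67.8894

The integral term ∫_2^28 ln(x) dx = 65.9154.
Boundary: ½(f(2) + f(28)) = ½(0.693147 + 3.33220) = 2.01268.
So far: 67.9281.
k=1: B_{2}/(2)! × [f^{(1)}(28) − f^{(1)}(2)] = 1/12 × (0.0357143 − 0.500000) = -0.0386905.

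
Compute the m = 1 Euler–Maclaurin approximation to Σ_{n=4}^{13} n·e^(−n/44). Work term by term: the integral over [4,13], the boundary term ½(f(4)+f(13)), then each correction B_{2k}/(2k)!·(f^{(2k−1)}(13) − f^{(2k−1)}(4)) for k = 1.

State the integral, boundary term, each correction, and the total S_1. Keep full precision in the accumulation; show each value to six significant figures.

S_1 ≈ 68.6700

The integral term ∫_4^13 x·e^(−x/44) dx = 62.0321.
Endpoint term: (f(4) + f(13))/2 = (3.65240 + 9.67451)/2 = 6.66346.
Running total after boundary: 68.6955.
k=1: B_{2}/(2)! × [f^{(1)}(13) − f^{(1)}(4)] = 1/12 × (0.524318 − 0.830092) = -0.0254811.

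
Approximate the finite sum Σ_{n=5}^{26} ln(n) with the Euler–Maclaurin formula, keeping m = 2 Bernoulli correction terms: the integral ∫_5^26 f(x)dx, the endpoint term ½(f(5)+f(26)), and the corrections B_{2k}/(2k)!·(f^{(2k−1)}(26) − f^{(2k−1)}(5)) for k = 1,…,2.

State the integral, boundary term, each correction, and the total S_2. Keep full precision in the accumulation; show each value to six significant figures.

The integral term ∫_5^26 ln(x) dx = 55.6633.
½[f(5) + f(26)] = ½[1.60944 + 3.25810] = 2.43377.
Running total after boundary: 58.0971.
k=1: B_{2}/(2)! × [f^{(1)}(26) − f^{(1)}(5)] = 1/12 × (0.0384615 − 0.200000) = -0.0134615.
After k=1: 58.0836.
k=2: B_{4}/(4)! × [f^{(3)}(26) − f^{(3)}(5)] = −1/720 × (0.000113792 − 0.0160000) = 2.20642e-05.

S_2 ≈ 58.0836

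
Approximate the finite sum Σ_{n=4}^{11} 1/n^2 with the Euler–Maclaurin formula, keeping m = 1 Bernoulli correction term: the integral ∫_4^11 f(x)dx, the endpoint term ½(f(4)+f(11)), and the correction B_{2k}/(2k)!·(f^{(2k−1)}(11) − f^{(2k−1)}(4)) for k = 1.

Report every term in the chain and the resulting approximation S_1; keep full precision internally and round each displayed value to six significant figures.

S_1 ≈ 0.196952

∫_4^11 1/x^2 dx evaluates to 0.159091.
½[f(4) + f(11)] = ½[0.0625000 + 0.00826446] = 0.0353822.
Integral + boundary = 0.194473.
Correction k=1: B_{2}/2! · (f^{(1)}(11) − f^{(1)}(4)) = 1/12 · (-0.00150263 − (-0.0312500)) = 0.00247895.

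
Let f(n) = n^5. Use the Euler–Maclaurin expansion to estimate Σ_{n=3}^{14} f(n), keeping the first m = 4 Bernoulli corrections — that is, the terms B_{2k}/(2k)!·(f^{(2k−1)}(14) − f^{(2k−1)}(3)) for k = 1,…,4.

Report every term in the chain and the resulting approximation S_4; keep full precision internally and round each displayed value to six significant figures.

The integral term ∫_3^14 x^5 dx = 1.25480e+06.
Boundary: ½(f(3) + f(14)) = ½(243.000 + 537824) = 269034.
Integral + boundary = 1.52383e+06.
k=1: B_{2}/(2)! × [f^{(1)}(14) − f^{(1)}(3)] = 1/12 × (192080 − 405.000) = 15972.9.
Running total after k=1: 1.53981e+06.
k=2: B_{4}/(4)! × [f^{(3)}(14) − f^{(3)}(3)] = −1/720 × (11760.0 − 540.000) = -15.5833.
Running total after k=2: 1.53979e+06.
k=3: B_{6}/(6)! × [f^{(5)}(14) − f^{(5)}(3)] = 1/30240 × (120.000 − 120.000) = 0.00000.
Running total after k=3: 1.53979e+06.
k=4: B_{8}/(8)! × [f^{(7)}(14) − f^{(7)}(3)] = −1/1209600 × (0.00000 − 0.00000) = 0.00000.

S_4 ≈ 1.53979e+06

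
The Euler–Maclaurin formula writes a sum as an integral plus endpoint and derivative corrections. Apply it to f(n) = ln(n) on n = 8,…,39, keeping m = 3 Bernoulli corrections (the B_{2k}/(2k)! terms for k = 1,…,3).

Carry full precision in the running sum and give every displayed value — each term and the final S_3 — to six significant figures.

The integral term ∫_8^39 ln(x) dx = 95.2434.
Endpoint term: (f(8) + f(39))/2 = (2.07944 + 3.66356)/2 = 2.87150.
Running total after boundary: 98.1149.
Order-1 term: 1/12 · (0.0256410 − 0.125000) = -0.00827991.
After k=1: 98.1066.
Order-2 term: −1/720 · (3.37160e-05 − 0.00390625) = 5.37852e-06.
After k=2: 98.1066.
Order-3 term: 1/30240 · (2.66004e-07 − 0.000732422) = -2.42115e-08.

S_3 ≈ 98.1066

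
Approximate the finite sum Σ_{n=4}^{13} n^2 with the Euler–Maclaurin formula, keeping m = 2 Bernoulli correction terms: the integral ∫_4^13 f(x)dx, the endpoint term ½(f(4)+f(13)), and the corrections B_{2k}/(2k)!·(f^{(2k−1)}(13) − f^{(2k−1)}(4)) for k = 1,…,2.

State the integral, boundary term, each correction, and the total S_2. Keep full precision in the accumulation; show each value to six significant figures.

Integral: ∫_4^13 x^2 dx = 711.000.
Boundary: ½(f(4) + f(13)) = ½(16.0000 + 169.000) = 92.5000.
So far: 803.500.
k=1: B_{2}/(2)! × [f^{(1)}(13) − f^{(1)}(4)] = 1/12 × (26.0000 − 8.00000) = 1.50000.
After k=1: 805.000.
k=2: B_{4}/(4)! × [f^{(3)}(13) − f^{(3)}(4)] = −1/720 × (0.00000 − 0.00000) = 0.00000.

S_2 ≈ 805.000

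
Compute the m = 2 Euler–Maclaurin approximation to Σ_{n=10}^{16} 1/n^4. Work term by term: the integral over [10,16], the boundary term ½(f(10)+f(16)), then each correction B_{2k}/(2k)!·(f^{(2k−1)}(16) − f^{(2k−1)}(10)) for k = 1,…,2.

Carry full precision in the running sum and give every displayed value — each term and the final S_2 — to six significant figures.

The integral term ∫_10^16 1/x^4 dx = 0.000251953.
Endpoint term: (f(10) + f(16))/2 = (0.000100000 + 1.52588e-05)/2 = 5.76294e-05.
Running total after boundary: 0.000309583.
Correction k=1: B_{2}/2! · (f^{(1)}(16) − f^{(1)}(10)) = 1/12 · (-3.81470e-06 − (-4.00000e-05)) = 3.01544e-06.
After k=1: 0.000312598.
Correction k=2: B_{4}/4! · (f^{(3)}(16) − f^{(3)}(10)) = −1/720 · (-4.47035e-07 − (-1.20000e-05)) = -1.60458e-08.

S_2 ≈ 0.000312582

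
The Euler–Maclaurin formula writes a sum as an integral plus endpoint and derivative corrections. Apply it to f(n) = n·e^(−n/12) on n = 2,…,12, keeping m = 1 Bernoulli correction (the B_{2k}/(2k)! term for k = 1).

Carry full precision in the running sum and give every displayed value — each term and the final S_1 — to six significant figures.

S_1 ≈ 39.2546

∫_2^12 x·e^(−x/12) dx evaluates to 36.2597.
Endpoint term: (f(2) + f(12))/2 = (1.69296 + 4.41455)/2 = 3.05376.
Running total after boundary: 39.3134.
Order-1 term: 1/12 · (0.00000 − 0.705401) = -0.0587835.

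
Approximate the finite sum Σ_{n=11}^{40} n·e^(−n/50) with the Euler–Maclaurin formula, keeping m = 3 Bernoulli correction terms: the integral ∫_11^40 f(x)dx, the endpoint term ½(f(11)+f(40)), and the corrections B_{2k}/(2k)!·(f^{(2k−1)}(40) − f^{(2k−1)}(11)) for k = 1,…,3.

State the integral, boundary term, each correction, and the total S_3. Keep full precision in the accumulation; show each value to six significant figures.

The integral term ∫_11^40 x·e^(−x/50) dx = 425.702.
Endpoint term: (f(11) + f(40))/2 = (8.82771 + 17.9732)/2 = 13.4004.
So far: 439.102.
Correction k=1: B_{2}/2! · (f^{(1)}(40) − f^{(1)}(11)) = 1/12 · (0.0898658 − 0.625965) = -0.0446749.
After k=1: 439.058.
Correction k=2: B_{4}/4! · (f^{(3)}(40) − f^{(3)}(11)) = −1/720 · (0.000395409 − 0.000892401) = 6.90266e-07.
After k=2: 439.058.
Correction k=3: B_{6}/6! · (f^{(5)}(40) − f^{(5)}(11)) = 1/30240 · (3.01949e-07 − 6.13766e-07) = -1.03114e-11.

S_3 ≈ 439.058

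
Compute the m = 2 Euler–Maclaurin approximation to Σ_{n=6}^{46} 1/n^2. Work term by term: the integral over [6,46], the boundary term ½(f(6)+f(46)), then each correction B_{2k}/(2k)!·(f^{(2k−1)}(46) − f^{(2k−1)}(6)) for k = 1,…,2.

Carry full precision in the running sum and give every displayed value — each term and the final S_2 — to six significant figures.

S_2 ≈ 0.159818

∫_6^46 1/x^2 dx evaluates to 0.144928.
Boundary: ½(f(6) + f(46)) = ½(0.0277778 + 0.000472590) = 0.0141252.
Running total after boundary: 0.159053.
k=1: B_{2}/(2)! × [f^{(1)}(46) − f^{(1)}(6)] = 1/12 × (-2.05474e-05 − (-0.00925926)) = 0.000769893.
After k=1: 0.159823.
k=2: B_{4}/(4)! × [f^{(3)}(46) − f^{(3)}(6)] = −1/720 × (-1.16526e-07 − (-0.00308642)) = -4.28653e-06.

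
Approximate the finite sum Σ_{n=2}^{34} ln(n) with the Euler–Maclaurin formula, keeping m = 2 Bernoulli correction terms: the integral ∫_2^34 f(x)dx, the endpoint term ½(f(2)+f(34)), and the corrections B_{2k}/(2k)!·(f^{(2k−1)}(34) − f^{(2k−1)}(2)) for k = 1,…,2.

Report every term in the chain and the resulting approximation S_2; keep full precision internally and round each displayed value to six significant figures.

S_2 ≈ 88.5808

∫_2^34 ln(x) dx evaluates to 86.5100.
½[f(2) + f(34)] = ½[0.693147 + 3.52636] = 2.10975.
So far: 88.6197.
k=1: B_{2}/(2)! × [f^{(1)}(34) − f^{(1)}(2)] = 1/12 × (0.0294118 − 0.500000) = -0.0392157.
Running total after k=1: 88.5805.
k=2: B_{4}/(4)! × [f^{(3)}(34) − f^{(3)}(2)] = −1/720 × (5.08854e-05 − 0.250000) = 0.000347152.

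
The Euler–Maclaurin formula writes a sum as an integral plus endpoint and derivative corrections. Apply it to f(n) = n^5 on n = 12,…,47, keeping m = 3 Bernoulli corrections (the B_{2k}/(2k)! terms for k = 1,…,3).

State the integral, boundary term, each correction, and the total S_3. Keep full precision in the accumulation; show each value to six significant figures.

∫_12^47 x^5 dx evaluates to 1.79604e+09.
Boundary: ½(f(12) + f(47)) = ½(248832 + 2.29345e+08) = 1.14797e+08.
So far: 1.91084e+09.
k=1: B_{2}/(2)! × [f^{(1)}(47) − f^{(1)}(12)] = 1/12 × (2.43984e+07 − 103680) = 2.02456e+06.
After k=1: 1.91286e+09.
k=2: B_{4}/(4)! × [f^{(3)}(47) − f^{(3)}(12)] = −1/720 × (132540 − 8640.00) = -172.083.
After k=2: 1.91286e+09.
k=3: B_{6}/(6)! × [f^{(5)}(47) − f^{(5)}(12)] = 1/30240 × (120.000 − 120.000) = 0.00000.

S_3 ≈ 1.91286e+09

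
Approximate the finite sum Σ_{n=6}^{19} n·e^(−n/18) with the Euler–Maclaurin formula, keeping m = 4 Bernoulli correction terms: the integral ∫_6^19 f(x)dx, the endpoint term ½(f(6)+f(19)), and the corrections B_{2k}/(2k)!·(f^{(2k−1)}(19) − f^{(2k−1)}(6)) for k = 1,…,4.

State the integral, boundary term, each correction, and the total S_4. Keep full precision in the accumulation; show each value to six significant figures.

Integral: ∫_6^19 x·e^(−x/18) dx = 77.7742.
Boundary: ½(f(6) + f(19)) = ½(4.29919 + 6.61198) = 5.45558.
Running total after boundary: 83.2297.
k=1: B_{2}/(2)! × [f^{(1)}(19) − f^{(1)}(6)] = 1/12 × (-0.0193333 − 0.477688) = -0.0414184.
Running total after k=1: 83.1883.
k=2: B_{4}/(4)! × [f^{(3)}(19) − f^{(3)}(6)] = −1/720 × (0.00208847 − 0.00589738) = 5.29015e-06.
Running total after k=2: 83.1883.
k=3: B_{6}/(6)! × [f^{(5)}(19) − f^{(5)}(6)] = 1/30240 × (1.30760e-05 − 3.18531e-05) = -6.20937e-10.
Running total after k=3: 83.1883.
k=4: B_{8}/(8)! × [f^{(7)}(19) − f^{(7)}(6)] = −1/1209600 × (6.08211e-08 − 1.40446e-07) = 6.58273e-14.

S_4 ≈ 83.1883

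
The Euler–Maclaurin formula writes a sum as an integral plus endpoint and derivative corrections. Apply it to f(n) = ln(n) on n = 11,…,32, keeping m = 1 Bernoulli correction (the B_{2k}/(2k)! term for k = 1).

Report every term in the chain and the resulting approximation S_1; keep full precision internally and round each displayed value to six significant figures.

S_1 ≈ 66.4535

The integral term ∫_11^32 ln(x) dx = 63.5267.
Boundary: ½(f(11) + f(32)) = ½(2.39790 + 3.46574) = 2.93182.
Running total after boundary: 66.4585.
Correction k=1: B_{2}/2! · (f^{(1)}(32) − f^{(1)}(11)) = 1/12 · (0.0312500 − 0.0909091) = -0.00497159.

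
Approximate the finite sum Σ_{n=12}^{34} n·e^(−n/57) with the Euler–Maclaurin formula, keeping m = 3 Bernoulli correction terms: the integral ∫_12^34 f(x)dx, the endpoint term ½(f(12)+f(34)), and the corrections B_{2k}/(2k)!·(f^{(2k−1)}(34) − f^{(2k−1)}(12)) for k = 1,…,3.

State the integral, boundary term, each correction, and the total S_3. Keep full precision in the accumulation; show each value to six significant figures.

Integral: ∫_12^34 x·e^(−x/57) dx = 329.658.
Endpoint term: (f(12) + f(34))/2 = (9.72189 + 18.7252)/2 = 14.2235.
Integral + boundary = 343.882.
Order-1 term: 1/12 · (0.222229 − 0.639598) = -0.0347808.
After k=1: 343.847.
Order-2 term: −1/720 · (0.000407421 − 0.000695572) = 4.00210e-07.
After k=2: 343.847.
Order-3 term: 1/30240 · (2.29745e-07 − 3.67585e-07) = -4.55820e-12.

S_3 ≈ 343.847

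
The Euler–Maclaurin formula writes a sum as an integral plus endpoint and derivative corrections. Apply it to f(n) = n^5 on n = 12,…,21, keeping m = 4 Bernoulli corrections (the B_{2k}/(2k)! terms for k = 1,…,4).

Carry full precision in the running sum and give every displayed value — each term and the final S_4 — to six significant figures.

S_4 ≈ 1.60355e+07

Integral: ∫_12^21 x^5 dx = 1.37967e+07.
Endpoint term: (f(12) + f(21))/2 = (248832 + 4.08410e+06)/2 = 2.16647e+06.
Running total after boundary: 1.59632e+07.
Order-1 term: 1/12 · (972405 − 103680) = 72393.8.
Partial sum through k=1: 1.60355e+07.
Order-2 term: −1/720 · (26460.0 − 8640.00) = -24.7500.
Partial sum through k=2: 1.60355e+07.
Order-3 term: 1/30240 · (120.000 − 120.000) = 0.00000.
Partial sum through k=3: 1.60355e+07.
Order-4 term: −1/1209600 · (0.00000 − 0.00000) = 0.00000.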